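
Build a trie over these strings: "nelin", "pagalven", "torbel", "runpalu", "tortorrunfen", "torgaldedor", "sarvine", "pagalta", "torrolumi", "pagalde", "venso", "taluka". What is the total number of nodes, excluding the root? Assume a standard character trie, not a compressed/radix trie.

70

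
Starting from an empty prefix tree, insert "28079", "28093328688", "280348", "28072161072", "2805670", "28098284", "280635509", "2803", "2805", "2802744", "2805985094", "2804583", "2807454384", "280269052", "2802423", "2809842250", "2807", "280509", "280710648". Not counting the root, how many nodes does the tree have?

Insert word by word; a character creates a node only if that edge doesn't already exist:
  "28079" → 5 new (2, 8, 0, 7, 9)
  "28093328688" → prefix "280" already present; 8 new (9, 3, 3, 2, 8, 6, 8, 8)
  "280348" → prefix "280" already present; 3 new (3, 4, 8)
  "28072161072" → prefix "2807" already present; 7 new (2, 1, 6, 1, 0, 7, 2)
  "2805670" → prefix "280" already present; 4 new (5, 6, 7, 0)
  "28098284" → prefix "2809" already present; 4 new (8, 2, 8, 4)
  "280635509" → prefix "280" already present; 6 new (6, 3, 5, 5, 0, 9)
  "2803" → prefix "2803" already present; 0 new (none)
  "2805" → prefix "2805" already present; 0 new (none)
  "2802744" → prefix "280" already present; 4 new (2, 7, 4, 4)
  "2805985094" → prefix "2805" already present; 6 new (9, 8, 5, 0, 9, 4)
  "2804583" → prefix "280" already present; 4 new (4, 5, 8, 3)
  "2807454384" → prefix "2807" already present; 6 new (4, 5, 4, 3, 8, 4)
  "280269052" → prefix "2802" already present; 5 new (6, 9, 0, 5, 2)
  "2802423" → prefix "2802" already present; 3 new (4, 2, 3)
  "2809842250" → prefix "28098" already present; 5 new (4, 2, 2, 5, 0)
  "2807" → prefix "2807" already present; 0 new (none)
  "280509" → prefix "2805" already present; 2 new (0, 9)
  "280710648" → prefix "2807" already present; 5 new (1, 0, 6, 4, 8)
Total nodes = 5 + 8 + 3 + 7 + 4 + 4 + 6 + 0 + 0 + 4 + 6 + 4 + 6 + 5 + 3 + 5 + 0 + 2 + 5 = 77

77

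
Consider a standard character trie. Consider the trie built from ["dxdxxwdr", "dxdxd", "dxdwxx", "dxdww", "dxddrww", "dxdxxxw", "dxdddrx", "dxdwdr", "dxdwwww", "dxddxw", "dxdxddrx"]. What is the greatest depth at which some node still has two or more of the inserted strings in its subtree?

5

The deepest shared node is where two words last agree before diverging.
"dxdww" and "dxdwwww" agree on "dxdww" (5 characters) before diverging; nothing deeper is shared.
Longest shared-prefix length: 5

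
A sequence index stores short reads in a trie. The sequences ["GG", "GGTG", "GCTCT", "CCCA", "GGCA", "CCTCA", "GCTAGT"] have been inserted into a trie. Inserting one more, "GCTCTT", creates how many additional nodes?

The longest prefix of "GCTCTT" already in the trie is "GCTCT" (length 5).
So 6 − 5 = 1 new nodes.

1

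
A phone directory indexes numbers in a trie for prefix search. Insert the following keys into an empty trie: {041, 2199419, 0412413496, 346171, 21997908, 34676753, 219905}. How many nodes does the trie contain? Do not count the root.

34

Count nodes per top-level branch (shared prefixes stored once):
  '0'-branch (041, 0412413496): 10 nodes
  '2'-branch (219905, 2199419, 21997908): 13 nodes
  '3'-branch (346171, 34676753): 11 nodes
Sum: 34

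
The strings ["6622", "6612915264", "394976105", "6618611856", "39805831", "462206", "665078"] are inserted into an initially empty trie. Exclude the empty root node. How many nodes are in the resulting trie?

44

Count nodes per top-level branch (shared prefixes stored once):
  '3'-branch (394976105, 39805831): 15 nodes
  '4'-branch (462206): 6 nodes
  '6'-branch (6612915264, 6618611856, 6622, 665078): 23 nodes
Sum: 44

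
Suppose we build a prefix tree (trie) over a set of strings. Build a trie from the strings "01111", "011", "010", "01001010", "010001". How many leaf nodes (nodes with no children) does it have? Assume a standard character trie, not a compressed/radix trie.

Leaves are exactly the stored words that no other stored word extends.
Those words: "010001", "01001010", "01111"
Leaf count: 3

3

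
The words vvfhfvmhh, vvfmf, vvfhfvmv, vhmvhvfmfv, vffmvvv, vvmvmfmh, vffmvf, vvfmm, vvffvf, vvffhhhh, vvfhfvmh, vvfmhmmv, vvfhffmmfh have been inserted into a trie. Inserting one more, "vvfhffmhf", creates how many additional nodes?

Walking "vvfhffmhf" from the root, the first 7 characters ("vvfhffm") follow existing edges; "h" is the first miss.
So 9 − 7 = 2 new nodes.

2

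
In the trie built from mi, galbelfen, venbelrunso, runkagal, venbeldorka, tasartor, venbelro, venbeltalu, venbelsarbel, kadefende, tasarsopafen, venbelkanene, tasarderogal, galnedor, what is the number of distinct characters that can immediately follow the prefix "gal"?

2

The children of the "gal" node are the distinct next characters among strings starting with "gal".
Distinct next characters after "gal": b, n.
That node has 2 child edges.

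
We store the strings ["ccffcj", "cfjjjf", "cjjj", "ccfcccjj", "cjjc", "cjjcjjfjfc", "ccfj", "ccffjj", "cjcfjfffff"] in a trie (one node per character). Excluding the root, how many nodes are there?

37

Count nodes per top-level branch (shared prefixes stored once):
  'c'-branch (ccfcccjj, ccffcj, ccffjj, ccfj, cfjjjf, cjcfjfffff, cjjc, cjjcjjfjfc, cjjj): 37 nodes
Sum: 37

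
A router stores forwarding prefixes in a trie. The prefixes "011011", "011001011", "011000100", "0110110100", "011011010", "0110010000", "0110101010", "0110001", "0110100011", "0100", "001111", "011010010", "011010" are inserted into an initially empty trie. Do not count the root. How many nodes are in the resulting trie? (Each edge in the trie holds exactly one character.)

40

Count nodes per top-level branch (shared prefixes stored once):
  '0'-branch (001111, 0100, 0110001, 011000100, 0110010000, 011001011, 011010, 0110100011, 011010010, 0110101010, 011011, 011011010, 0110110100): 40 nodes
Sum: 40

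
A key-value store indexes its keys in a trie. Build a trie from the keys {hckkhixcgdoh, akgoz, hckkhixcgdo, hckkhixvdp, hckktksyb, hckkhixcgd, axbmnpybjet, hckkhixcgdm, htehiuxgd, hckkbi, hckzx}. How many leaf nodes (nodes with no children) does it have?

9

A leaf is a node with no children — equivalently, the end of a word that is not a proper prefix of any other stored word.
Those words: "akgoz", "axbmnpybjet", "hckkbi", "hckkhixcgdm", "hckkhixcgdoh", "hckkhixvdp", "hckktksyb", "hckzx", "htehiuxgd"
Leaf count: 9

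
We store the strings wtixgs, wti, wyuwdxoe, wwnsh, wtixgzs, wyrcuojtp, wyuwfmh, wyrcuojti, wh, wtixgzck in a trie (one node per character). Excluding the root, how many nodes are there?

33

Count nodes per top-level branch (shared prefixes stored once):
  'w'-branch (wh, wti, wtixgs, wtixgzck, wtixgzs, wwnsh, wyrcuojti, wyrcuojtp, wyuwdxoe, wyuwfmh): 33 nodes
Sum: 33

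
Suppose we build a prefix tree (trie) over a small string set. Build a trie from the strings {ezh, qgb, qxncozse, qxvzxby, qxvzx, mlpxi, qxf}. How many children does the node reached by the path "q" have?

2

Follow the path "q" to its node, then look at its outgoing edges.
Characters that immediately follow "q" among the stored strings: {g, x}.
That node has 2 child edges.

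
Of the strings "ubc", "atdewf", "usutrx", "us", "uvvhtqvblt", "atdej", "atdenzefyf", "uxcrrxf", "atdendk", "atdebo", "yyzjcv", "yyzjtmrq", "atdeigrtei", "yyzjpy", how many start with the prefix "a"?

Walk to "a"; the words in its subtree are exactly those with that prefix.
Words under "a": atdebo, atdeigrtei, atdej, atdendk, atdenzefyf, atdewf
Count: 6

6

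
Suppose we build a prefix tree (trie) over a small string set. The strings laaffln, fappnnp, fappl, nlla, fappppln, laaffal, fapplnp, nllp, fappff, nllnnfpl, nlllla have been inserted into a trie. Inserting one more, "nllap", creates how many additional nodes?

1

"nlla" is already a path in the trie; the remaining "p" must be added.
So 5 − 4 = 1 new nodes.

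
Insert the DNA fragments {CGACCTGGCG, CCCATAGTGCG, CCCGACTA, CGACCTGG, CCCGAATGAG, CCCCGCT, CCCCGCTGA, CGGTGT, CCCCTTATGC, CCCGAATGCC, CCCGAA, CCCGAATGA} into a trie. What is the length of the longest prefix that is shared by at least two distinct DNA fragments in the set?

Look for the deepest trie node that still has at least two words in its subtree.
"CCCGAATGA" and "CCCGAATGAG" agree on "CCCGAATGA" (9 characters) before diverging; nothing deeper is shared.
Longest shared-prefix length: 9

9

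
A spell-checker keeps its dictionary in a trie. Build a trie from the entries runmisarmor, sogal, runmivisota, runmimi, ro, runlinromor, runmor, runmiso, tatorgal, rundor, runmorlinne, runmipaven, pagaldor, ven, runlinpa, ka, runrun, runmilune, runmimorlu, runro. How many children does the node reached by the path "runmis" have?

Walk "runmis" from the root, arriving at one node.
Characters that immediately follow "runmis" among the stored strings: {a, o}.
That node has 2 child edges.

2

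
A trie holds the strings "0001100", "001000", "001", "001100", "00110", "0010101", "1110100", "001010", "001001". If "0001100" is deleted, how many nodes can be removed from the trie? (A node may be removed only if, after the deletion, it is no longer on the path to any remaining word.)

After clearing the end-marker at "0001100", prune upward until reaching a node still needed by another word.
The suffix "01100" (5 nodes) is used only by "0001100"; the node for "00" still has the child "1", so pruning stops there.
Nodes removed: 5

5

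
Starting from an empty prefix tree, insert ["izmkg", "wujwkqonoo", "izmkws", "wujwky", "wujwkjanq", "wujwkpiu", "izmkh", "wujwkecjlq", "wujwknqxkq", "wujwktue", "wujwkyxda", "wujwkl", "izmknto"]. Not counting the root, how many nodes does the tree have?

46

For each word, the new-node count is its length minus the longest prefix already in the trie:
  "izmkg" → 5 new (i, z, m, k, g)
  "wujwkqonoo" → 10 new (w, u, j, w, k, q, o, n, o, o)
  "izmkws" → prefix "izmk" already present; 2 new (w, s)
  "wujwky" → prefix "wujwk" already present; 1 new (y)
  "wujwkjanq" → prefix "wujwk" already present; 4 new (j, a, n, q)
  "wujwkpiu" → prefix "wujwk" already present; 3 new (p, i, u)
  "izmkh" → prefix "izmk" already present; 1 new (h)
  "wujwkecjlq" → prefix "wujwk" already present; 5 new (e, c, j, l, q)
  "wujwknqxkq" → prefix "wujwk" already present; 5 new (n, q, x, k, q)
  "wujwktue" → prefix "wujwk" already present; 3 new (t, u, e)
  "wujwkyxda" → prefix "wujwky" already present; 3 new (x, d, a)
  "wujwkl" → prefix "wujwk" already present; 1 new (l)
  "izmknto" → prefix "izmk" already present; 3 new (n, t, o)
Total nodes = 5 + 10 + 2 + 1 + 4 + 3 + 1 + 5 + 5 + 3 + 3 + 1 + 3 = 46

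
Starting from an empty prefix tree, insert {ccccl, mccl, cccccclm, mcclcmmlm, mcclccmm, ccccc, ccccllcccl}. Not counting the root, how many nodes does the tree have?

Count nodes per top-level branch (shared prefixes stored once):
  'c'-branch (ccccc, cccccclm, ccccl, ccccllcccl): 14 nodes
  'm'-branch (mccl, mcclccmm, mcclcmmlm): 12 nodes
Sum: 26

26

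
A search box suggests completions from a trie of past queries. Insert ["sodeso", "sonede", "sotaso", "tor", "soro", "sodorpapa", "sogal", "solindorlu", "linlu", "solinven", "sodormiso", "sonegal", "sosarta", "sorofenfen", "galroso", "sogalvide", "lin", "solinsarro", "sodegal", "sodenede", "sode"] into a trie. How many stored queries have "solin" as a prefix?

3

Walk to "solin"; the words in its subtree are exactly those with that prefix.
Matches: "solindorlu", "solinsarro", "solinven"
Count: 3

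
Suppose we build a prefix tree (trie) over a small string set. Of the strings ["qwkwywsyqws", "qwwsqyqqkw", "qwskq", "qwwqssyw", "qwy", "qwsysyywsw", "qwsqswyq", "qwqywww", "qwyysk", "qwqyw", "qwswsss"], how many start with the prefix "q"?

11

Traverse to the node for "q", then collect every word in that subtree.
Words under "q": qwkwywsyqws, qwqyw, qwqywww, qwskq, qwsqswyq, qwswsss, qwsysyywsw, qwwqssyw, qwwsqyqqkw, qwy, qwyysk
Count: 11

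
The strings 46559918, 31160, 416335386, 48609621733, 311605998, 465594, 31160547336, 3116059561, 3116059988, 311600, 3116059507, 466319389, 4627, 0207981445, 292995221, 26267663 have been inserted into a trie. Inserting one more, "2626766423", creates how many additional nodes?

Walking "2626766423" from the root, the first 7 characters ("2626766") follow existing edges; "4" is the first miss.
So 10 − 7 = 3 new nodes.

3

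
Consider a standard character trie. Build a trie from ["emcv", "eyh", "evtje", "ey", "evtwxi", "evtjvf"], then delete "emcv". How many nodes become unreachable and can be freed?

3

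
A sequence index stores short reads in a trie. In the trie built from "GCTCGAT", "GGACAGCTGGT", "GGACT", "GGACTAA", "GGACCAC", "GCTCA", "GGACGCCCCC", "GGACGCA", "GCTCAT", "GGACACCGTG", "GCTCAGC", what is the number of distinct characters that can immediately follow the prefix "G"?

2

Follow the path "G" to its node, then look at its outgoing edges.
Distinct next characters after "G": C, G.
That node has 2 child edges.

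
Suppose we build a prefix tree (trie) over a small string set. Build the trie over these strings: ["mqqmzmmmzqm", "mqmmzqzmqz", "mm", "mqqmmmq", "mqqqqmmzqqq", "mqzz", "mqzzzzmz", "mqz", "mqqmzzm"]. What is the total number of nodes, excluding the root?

Trace insertions, counting only characters that open a new branch:
  "mqqmzmmmzqm" → 11 new (m, q, q, m, z, m, m, m, z, q, m)
  "mqmmzqzmqz" → prefix "mq" already present; 8 new (m, m, z, q, z, m, q, z)
  "mm" → prefix "m" already present; 1 new (m)
  "mqqmmmq" → prefix "mqqm" already present; 3 new (m, m, q)
  "mqqqqmmzqqq" → prefix "mqq" already present; 8 new (q, q, m, m, z, q, q, q)
  "mqzz" → prefix "mq" already present; 2 new (z, z)
  "mqzzzzmz" → prefix "mqzz" already present; 4 new (z, z, m, z)
  "mqz" → prefix "mqz" already present; 0 new (none)
  "mqqmzzm" → prefix "mqqmz" already present; 2 new (z, m)
Total nodes = 11 + 8 + 1 + 3 + 8 + 2 + 4 + 0 + 2 = 39

39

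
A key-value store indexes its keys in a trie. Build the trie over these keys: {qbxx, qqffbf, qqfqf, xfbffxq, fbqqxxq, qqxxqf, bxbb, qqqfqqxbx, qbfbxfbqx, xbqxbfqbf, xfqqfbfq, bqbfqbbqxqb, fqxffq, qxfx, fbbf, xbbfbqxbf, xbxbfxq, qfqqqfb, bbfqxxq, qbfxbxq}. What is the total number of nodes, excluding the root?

109

For each word, the new-node count is its length minus the longest prefix already in the trie:
  "qbxx" → 4 new (q, b, x, x)
  "qqffbf" → prefix "q" already present; 5 new (q, f, f, b, f)
  "qqfqf" → prefix "qqf" already present; 2 new (q, f)
  "xfbffxq" → 7 new (x, f, b, f, f, x, q)
  "fbqqxxq" → 7 new (f, b, q, q, x, x, q)
  "qqxxqf" → prefix "qq" already present; 4 new (x, x, q, f)
  "bxbb" → 4 new (b, x, b, b)
  "qqqfqqxbx" → prefix "qq" already present; 7 new (q, f, q, q, x, b, x)
  "qbfbxfbqx" → prefix "qb" already present; 7 new (f, b, x, f, b, q, x)
  "xbqxbfqbf" → prefix "x" already present; 8 new (b, q, x, b, f, q, b, f)
  "xfqqfbfq" → prefix "xf" already present; 6 new (q, q, f, b, f, q)
  "bqbfqbbqxqb" → prefix "b" already present; 10 new (q, b, f, q, b, b, q, x, q, b)
  "fqxffq" → prefix "f" already present; 5 new (q, x, f, f, q)
  "qxfx" → prefix "q" already present; 3 new (x, f, x)
  "fbbf" → prefix "fb" already present; 2 new (b, f)
  "xbbfbqxbf" → prefix "xb" already present; 7 new (b, f, b, q, x, b, f)
  "xbxbfxq" → prefix "xb" already present; 5 new (x, b, f, x, q)
  "qfqqqfb" → prefix "q" already present; 6 new (f, q, q, q, f, b)
  "bbfqxxq" → prefix "b" already present; 6 new (b, f, q, x, x, q)
  "qbfxbxq" → prefix "qbf" already present; 4 new (x, b, x, q)
Total nodes = 4 + 5 + 2 + 7 + 7 + 4 + 4 + 7 + 7 + 8 + 6 + 10 + 5 + 3 + 2 + 7 + 5 + 6 + 6 + 4 = 109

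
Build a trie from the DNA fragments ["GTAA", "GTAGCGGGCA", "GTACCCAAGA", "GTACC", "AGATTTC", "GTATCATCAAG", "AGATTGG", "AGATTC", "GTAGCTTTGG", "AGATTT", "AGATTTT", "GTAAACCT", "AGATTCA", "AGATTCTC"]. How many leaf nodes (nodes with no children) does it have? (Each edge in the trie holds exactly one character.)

Leaves are exactly the stored words that no other stored word extends.
Those words: "AGATTCA", "AGATTCTC", "AGATTGG", "AGATTTC", "AGATTTT", "GTAAACCT", "GTACCCAAGA", "GTAGCGGGCA", "GTAGCTTTGG", "GTATCATCAAG"
Leaf count: 10

10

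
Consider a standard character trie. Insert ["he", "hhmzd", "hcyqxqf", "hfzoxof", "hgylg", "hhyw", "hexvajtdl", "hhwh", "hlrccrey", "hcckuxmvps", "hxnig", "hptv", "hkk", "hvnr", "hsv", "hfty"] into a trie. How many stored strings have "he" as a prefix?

Walk to "he"; the words in its subtree are exactly those with that prefix.
Words under "he": he, hexvajtdl
Count: 2

2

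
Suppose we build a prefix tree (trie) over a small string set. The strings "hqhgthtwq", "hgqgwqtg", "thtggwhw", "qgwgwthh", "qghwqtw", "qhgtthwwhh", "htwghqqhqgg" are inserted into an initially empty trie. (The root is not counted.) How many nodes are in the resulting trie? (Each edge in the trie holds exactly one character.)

56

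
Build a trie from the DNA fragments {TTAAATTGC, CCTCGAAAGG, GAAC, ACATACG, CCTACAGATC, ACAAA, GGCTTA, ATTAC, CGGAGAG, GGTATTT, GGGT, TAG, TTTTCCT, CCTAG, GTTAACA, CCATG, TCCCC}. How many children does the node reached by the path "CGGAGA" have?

Walk "CGGAGA" from the root, arriving at one node.
Distinct next characters after "CGGAGA": G.
That node has 1 child edge.

1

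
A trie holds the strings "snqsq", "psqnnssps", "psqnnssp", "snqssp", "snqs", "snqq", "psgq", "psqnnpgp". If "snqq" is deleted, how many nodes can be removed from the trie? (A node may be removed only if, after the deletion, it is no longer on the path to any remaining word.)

Walk "snqq" from the leaf back toward the root, removing each node that no remaining word uses.
The suffix "q" (1 node) is used only by "snqq"; the node for "snq" still has the child "s", so pruning stops there.
Nodes removed: 1

1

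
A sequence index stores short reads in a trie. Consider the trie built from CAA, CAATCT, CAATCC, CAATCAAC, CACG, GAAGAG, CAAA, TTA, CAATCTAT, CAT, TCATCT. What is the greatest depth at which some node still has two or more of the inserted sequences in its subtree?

6

Look for the deepest trie node that still has at least two words in its subtree.
e.g. "CAATCT" and "CAATCTAT" share the prefix "CAATCT" of length 6; no pair shares a longer one.
Longest shared-prefix length: 6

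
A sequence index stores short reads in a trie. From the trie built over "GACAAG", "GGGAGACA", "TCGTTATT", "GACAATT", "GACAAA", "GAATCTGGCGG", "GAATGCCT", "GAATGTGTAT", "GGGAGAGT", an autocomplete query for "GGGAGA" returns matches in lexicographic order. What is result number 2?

GGGAGAGT

Filter for "GGGAGA…" and sort: "GGGAGACA", "GGGAGAGT"
Position 2: GGGAGAGT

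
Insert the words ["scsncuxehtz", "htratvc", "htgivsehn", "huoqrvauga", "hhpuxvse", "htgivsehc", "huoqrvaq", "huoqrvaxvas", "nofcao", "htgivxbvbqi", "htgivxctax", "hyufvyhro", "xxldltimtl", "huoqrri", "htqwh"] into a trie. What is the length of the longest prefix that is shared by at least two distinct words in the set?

The deepest shared node is where two words last agree before diverging.
"htgivsehc" and "htgivsehn" agree on "htgivseh" (8 characters) before diverging; nothing deeper is shared.
Longest shared-prefix length: 8

8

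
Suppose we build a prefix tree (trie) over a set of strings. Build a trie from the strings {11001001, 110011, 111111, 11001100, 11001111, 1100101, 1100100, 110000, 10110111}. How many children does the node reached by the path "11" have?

Follow the path "11" to its node, then look at its outgoing edges.
Characters that immediately follow "11" among the stored strings: {0, 1}.
That node has 2 child edges.

2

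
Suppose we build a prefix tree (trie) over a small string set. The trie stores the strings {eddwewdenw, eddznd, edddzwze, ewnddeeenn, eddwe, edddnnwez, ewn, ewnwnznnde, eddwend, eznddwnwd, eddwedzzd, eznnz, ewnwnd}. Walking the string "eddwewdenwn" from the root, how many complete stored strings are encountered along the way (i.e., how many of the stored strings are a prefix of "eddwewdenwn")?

2

Traverse "eddwewdenwn" character by character; count nodes along the way that are marked as word ends.
Prefixes of the query that are stored words: "eddwe", "eddwewdenw"
Count: 2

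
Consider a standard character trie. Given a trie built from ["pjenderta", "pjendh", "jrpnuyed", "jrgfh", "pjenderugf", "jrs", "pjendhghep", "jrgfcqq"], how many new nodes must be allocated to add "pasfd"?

4

Walking "pasfd" from the root, the first 1 characters ("p") follow existing edges; "a" is the first miss.
New nodes needed: |"pasfd"| − 1 = 5 − 1 = 4.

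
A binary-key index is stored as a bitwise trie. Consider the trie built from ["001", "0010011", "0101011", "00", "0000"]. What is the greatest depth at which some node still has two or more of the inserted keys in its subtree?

The deepest shared node is where two words last agree before diverging.
e.g. "001" and "0010011" share the prefix "001" of length 3; no pair shares a longer one.
Longest shared-prefix length: 3

3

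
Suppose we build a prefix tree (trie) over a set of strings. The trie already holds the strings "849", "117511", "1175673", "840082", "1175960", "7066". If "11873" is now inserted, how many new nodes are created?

The longest prefix of "11873" already in the trie is "11" (length 2).
New nodes needed: |"11873"| − 2 = 5 − 2 = 3.

3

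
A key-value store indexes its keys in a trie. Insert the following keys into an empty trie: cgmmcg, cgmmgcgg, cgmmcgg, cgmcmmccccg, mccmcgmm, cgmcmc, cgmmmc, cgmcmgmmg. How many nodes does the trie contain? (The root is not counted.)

34

Trace insertions, counting only characters that open a new branch:
  "cgmmcg" → 6 new (c, g, m, m, c, g)
  "cgmmgcgg" → prefix "cgmm" already present; 4 new (g, c, g, g)
  "cgmmcgg" → prefix "cgmmcg" already present; 1 new (g)
  "cgmcmmccccg" → prefix "cgm" already present; 8 new (c, m, m, c, c, c, c, g)
  "mccmcgmm" → 8 new (m, c, c, m, c, g, m, m)
  "cgmcmc" → prefix "cgmcm" already present; 1 new (c)
  "cgmmmc" → prefix "cgmm" already present; 2 new (m, c)
  "cgmcmgmmg" → prefix "cgmcm" already present; 4 new (g, m, m, g)
Total nodes = 6 + 4 + 1 + 8 + 8 + 1 + 2 + 4 = 34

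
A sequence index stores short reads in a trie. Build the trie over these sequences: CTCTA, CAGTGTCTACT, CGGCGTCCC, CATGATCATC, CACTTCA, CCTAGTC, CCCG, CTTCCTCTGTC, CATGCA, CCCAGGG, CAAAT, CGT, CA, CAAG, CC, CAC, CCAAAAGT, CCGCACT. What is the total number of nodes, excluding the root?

Insert word by word; a character creates a node only if that edge doesn't already exist:
  "CTCTA" → 5 new (C, T, C, T, A)
  "CAGTGTCTACT" → prefix "C" already present; 10 new (A, G, T, G, T, C, T, A, C, T)
  "CGGCGTCCC" → prefix "C" already present; 8 new (G, G, C, G, T, C, C, C)
  "CATGATCATC" → prefix "CA" already present; 8 new (T, G, A, T, C, A, T, C)
  "CACTTCA" → prefix "CA" already present; 5 new (C, T, T, C, A)
  "CCTAGTC" → prefix "C" already present; 6 new (C, T, A, G, T, C)
  "CCCG" → prefix "CC" already present; 2 new (C, G)
  "CTTCCTCTGTC" → prefix "CT" already present; 9 new (T, C, C, T, C, T, G, T, C)
  "CATGCA" → prefix "CATG" already present; 2 new (C, A)
  "CCCAGGG" → prefix "CCC" already present; 4 new (A, G, G, G)
  "CAAAT" → prefix "CA" already present; 3 new (A, A, T)
  "CGT" → prefix "CG" already present; 1 new (T)
  "CA" → prefix "CA" already present; 0 new (none)
  "CAAG" → prefix "CAA" already present; 1 new (G)
  "CC" → prefix "CC" already present; 0 new (none)
  "CAC" → prefix "CAC" already present; 0 new (none)
  "CCAAAAGT" → prefix "CC" already present; 6 new (A, A, A, A, G, T)
  "CCGCACT" → prefix "CC" already present; 5 new (G, C, A, C, T)
Total nodes = 5 + 10 + 8 + 8 + 5 + 6 + 2 + 9 + 2 + 4 + 3 + 1 + 0 + 1 + 0 + 0 + 6 + 5 = 75

75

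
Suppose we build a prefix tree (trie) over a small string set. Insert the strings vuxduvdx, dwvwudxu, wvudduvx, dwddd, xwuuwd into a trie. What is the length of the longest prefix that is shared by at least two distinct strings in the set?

The deepest shared node is where two words last agree before diverging.
e.g. "dwddd" and "dwvwudxu" share the prefix "dw" of length 2; no pair shares a longer one.
Longest shared-prefix length: 2

2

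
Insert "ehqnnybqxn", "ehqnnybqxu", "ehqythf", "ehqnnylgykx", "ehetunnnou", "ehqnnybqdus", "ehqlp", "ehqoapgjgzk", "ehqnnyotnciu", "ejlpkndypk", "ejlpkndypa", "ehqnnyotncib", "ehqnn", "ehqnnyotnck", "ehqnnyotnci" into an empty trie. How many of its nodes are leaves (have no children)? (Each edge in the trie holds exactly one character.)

13

A leaf is a node with no children — equivalently, the end of a word that is not a proper prefix of any other stored word.
Those words: "ehetunnnou", "ehqlp", "ehqnnybqdus", "ehqnnybqxn", "ehqnnybqxu", "ehqnnylgykx", "ehqnnyotncib", "ehqnnyotnciu", "ehqnnyotnck", "ehqoapgjgzk", "ehqythf", "ejlpkndypa", "ejlpkndypk"
Leaf count: 13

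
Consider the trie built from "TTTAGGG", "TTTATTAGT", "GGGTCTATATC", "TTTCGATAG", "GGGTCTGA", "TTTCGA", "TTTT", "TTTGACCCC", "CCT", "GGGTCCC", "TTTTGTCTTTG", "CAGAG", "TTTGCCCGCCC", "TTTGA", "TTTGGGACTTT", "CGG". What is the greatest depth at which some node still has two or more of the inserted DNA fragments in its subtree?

6

The deepest shared node is where two words last agree before diverging.
"GGGTCTATATC" and "GGGTCTGA" agree on "GGGTCT" (6 characters) before diverging; nothing deeper is shared.
Longest shared-prefix length: 6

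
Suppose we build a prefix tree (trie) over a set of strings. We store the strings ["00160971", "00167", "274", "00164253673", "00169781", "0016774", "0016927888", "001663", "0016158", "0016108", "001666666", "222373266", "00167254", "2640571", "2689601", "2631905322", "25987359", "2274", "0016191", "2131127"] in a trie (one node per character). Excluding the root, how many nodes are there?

88

Insert word by word; a character creates a node only if that edge doesn't already exist:
  "00160971" → 8 new (0, 0, 1, 6, 0, 9, 7, 1)
  "00167" → prefix "0016" already present; 1 new (7)
  "274" → 3 new (2, 7, 4)
  "00164253673" → prefix "0016" already present; 7 new (4, 2, 5, 3, 6, 7, 3)
  "00169781" → prefix "0016" already present; 4 new (9, 7, 8, 1)
  "0016774" → prefix "00167" already present; 2 new (7, 4)
  "0016927888" → prefix "00169" already present; 5 new (2, 7, 8, 8, 8)
  "001663" → prefix "0016" already present; 2 new (6, 3)
  "0016158" → prefix "0016" already present; 3 new (1, 5, 8)
  "0016108" → prefix "00161" already present; 2 new (0, 8)
  "001666666" → prefix "00166" already present; 4 new (6, 6, 6, 6)
  "222373266" → prefix "2" already present; 8 new (2, 2, 3, 7, 3, 2, 6, 6)
  "00167254" → prefix "00167" already present; 3 new (2, 5, 4)
  "2640571" → prefix "2" already present; 6 new (6, 4, 0, 5, 7, 1)
  "2689601" → prefix "26" already present; 5 new (8, 9, 6, 0, 1)
  "2631905322" → prefix "26" already present; 8 new (3, 1, 9, 0, 5, 3, 2, 2)
  "25987359" → prefix "2" already present; 7 new (5, 9, 8, 7, 3, 5, 9)
  "2274" → prefix "22" already present; 2 new (7, 4)
  "0016191" → prefix "00161" already present; 2 new (9, 1)
  "2131127" → prefix "2" already present; 6 new (1, 3, 1, 1, 2, 7)
Total nodes = 8 + 1 + 3 + 7 + 4 + 2 + 5 + 2 + 3 + 2 + 4 + 8 + 3 + 6 + 5 + 8 + 7 + 2 + 2 + 6 = 88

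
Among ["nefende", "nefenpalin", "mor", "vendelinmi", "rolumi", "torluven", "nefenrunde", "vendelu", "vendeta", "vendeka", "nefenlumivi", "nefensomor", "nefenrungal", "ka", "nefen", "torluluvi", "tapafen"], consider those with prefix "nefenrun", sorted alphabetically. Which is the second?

DFS of the "nefenrun" subtree visits, in order: "nefenrunde", "nefenrungal"
The 2nd is nefenrungal.

nefenrungal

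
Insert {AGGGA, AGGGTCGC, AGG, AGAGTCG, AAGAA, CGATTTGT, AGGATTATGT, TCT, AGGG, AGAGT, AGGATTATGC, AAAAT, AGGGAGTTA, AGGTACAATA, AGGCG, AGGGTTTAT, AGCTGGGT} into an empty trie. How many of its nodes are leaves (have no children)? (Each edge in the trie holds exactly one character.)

13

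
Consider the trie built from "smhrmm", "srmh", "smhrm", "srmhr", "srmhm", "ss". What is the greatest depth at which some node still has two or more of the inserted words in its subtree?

5

Look for the deepest trie node that still has at least two words in its subtree.
e.g. "smhrm" and "smhrmm" share the prefix "smhrm" of length 5; no pair shares a longer one.
Longest shared-prefix length: 5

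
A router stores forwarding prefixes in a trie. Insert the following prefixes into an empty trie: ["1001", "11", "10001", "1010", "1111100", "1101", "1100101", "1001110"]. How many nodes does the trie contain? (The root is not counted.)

For each word, the new-node count is its length minus the longest prefix already in the trie:
  "1001" → 4 new (1, 0, 0, 1)
  "11" → prefix "1" already present; 1 new (1)
  "10001" → prefix "100" already present; 2 new (0, 1)
  "1010" → prefix "10" already present; 2 new (1, 0)
  "1111100" → prefix "11" already present; 5 new (1, 1, 1, 0, 0)
  "1101" → prefix "11" already present; 2 new (0, 1)
  "1100101" → prefix "110" already present; 4 new (0, 1, 0, 1)
  "1001110" → prefix "1001" already present; 3 new (1, 1, 0)
Total nodes = 4 + 1 + 2 + 2 + 5 + 2 + 4 + 3 = 23

23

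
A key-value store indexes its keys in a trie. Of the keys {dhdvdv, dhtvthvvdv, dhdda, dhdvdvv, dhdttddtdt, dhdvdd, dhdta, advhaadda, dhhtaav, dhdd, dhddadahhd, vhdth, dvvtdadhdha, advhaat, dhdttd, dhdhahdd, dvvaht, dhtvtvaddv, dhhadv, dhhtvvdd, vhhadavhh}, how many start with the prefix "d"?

Filter for entries beginning with "d":
Matches: "dhdd", "dhdda", "dhddadahhd", "dhdhahdd", "dhdta", "dhdttd", "dhdttddtdt", "dhdvdd", "dhdvdv", "dhdvdvv", "dhhadv", "dhhtaav", "dhhtvvdd", "dhtvthvvdv", "dhtvtvaddv", "dvvaht", "dvvtdadhdha"
Count: 17

17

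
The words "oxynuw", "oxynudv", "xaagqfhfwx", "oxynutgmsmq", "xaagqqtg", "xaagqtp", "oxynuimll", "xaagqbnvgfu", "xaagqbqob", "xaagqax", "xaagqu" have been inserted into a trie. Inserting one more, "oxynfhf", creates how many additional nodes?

Walking "oxynfhf" from the root, the first 4 characters ("oxyn") follow existing edges; "f" is the first miss.
New nodes needed: |"oxynfhf"| − 4 = 7 − 4 = 3.

3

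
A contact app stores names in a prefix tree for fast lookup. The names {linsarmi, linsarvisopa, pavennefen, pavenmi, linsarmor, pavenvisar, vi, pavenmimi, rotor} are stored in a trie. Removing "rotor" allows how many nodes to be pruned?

5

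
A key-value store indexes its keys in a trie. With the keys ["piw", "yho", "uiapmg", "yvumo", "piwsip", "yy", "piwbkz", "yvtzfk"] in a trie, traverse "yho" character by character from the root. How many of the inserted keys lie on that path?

1

Traverse "yho" character by character; count nodes along the way that are marked as word ends.
Prefixes of the query that are stored words: "yho"
Count: 1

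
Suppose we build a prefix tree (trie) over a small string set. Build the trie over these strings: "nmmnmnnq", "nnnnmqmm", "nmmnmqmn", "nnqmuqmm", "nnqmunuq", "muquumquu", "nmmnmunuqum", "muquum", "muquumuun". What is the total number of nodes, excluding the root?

For each word, the new-node count is its length minus the longest prefix already in the trie:
  "nmmnmnnq" → 8 new (n, m, m, n, m, n, n, q)
  "nnnnmqmm" → prefix "n" already present; 7 new (n, n, n, m, q, m, m)
  "nmmnmqmn" → prefix "nmmnm" already present; 3 new (q, m, n)
  "nnqmuqmm" → prefix "nn" already present; 6 new (q, m, u, q, m, m)
  "nnqmunuq" → prefix "nnqmu" already present; 3 new (n, u, q)
  "muquumquu" → 9 new (m, u, q, u, u, m, q, u, u)
  "nmmnmunuqum" → prefix "nmmnm" already present; 6 new (u, n, u, q, u, m)
  "muquum" → prefix "muquum" already present; 0 new (none)
  "muquumuun" → prefix "muquum" already present; 3 new (u, u, n)
Total nodes = 8 + 7 + 3 + 6 + 3 + 9 + 6 + 0 + 3 = 45

45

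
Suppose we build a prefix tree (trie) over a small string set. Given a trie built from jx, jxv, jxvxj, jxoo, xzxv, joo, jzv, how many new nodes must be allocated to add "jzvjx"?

"jzv" is already a path in the trie; the remaining "jx" must be added.
New nodes needed: |"jzvjx"| − 3 = 5 − 3 = 2.

2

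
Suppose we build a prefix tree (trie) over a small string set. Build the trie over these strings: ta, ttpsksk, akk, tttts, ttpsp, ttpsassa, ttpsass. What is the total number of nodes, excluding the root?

Trie structure (* marks end of a word):
(root)
├─ a
│  └─ k
│     └─ k *
└─ t
   ├─ a *
   └─ t
      ├─ p
      │  └─ s
      │     ├─ a
      │     │  └─ s
      │     │     └─ s *
      │     │        └─ a *
      │     ├─ k
      │     │  └─ s
      │     │     └─ k *
      │     └─ p *
      └─ t
         └─ t
            └─ s *
Counting every labelled node above: 19.

19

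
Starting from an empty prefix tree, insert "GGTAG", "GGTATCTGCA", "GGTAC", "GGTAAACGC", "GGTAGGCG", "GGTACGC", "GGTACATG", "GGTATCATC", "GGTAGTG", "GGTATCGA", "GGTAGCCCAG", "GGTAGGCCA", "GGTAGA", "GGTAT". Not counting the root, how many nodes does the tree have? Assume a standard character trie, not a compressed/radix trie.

40

Insert word by word; a character creates a node only if that edge doesn't already exist:
  "GGTAG" → 5 new (G, G, T, A, G)
  "GGTATCTGCA" → prefix "GGTA" already present; 6 new (T, C, T, G, C, A)
  "GGTAC" → prefix "GGTA" already present; 1 new (C)
  "GGTAAACGC" → prefix "GGTA" already present; 5 new (A, A, C, G, C)
  "GGTAGGCG" → prefix "GGTAG" already present; 3 new (G, C, G)
  "GGTACGC" → prefix "GGTAC" already present; 2 new (G, C)
  "GGTACATG" → prefix "GGTAC" already present; 3 new (A, T, G)
  "GGTATCATC" → prefix "GGTATC" already present; 3 new (A, T, C)
  "GGTAGTG" → prefix "GGTAG" already present; 2 new (T, G)
  "GGTATCGA" → prefix "GGTATC" already present; 2 new (G, A)
  "GGTAGCCCAG" → prefix "GGTAG" already present; 5 new (C, C, C, A, G)
  "GGTAGGCCA" → prefix "GGTAGGC" already present; 2 new (C, A)
  "GGTAGA" → prefix "GGTAG" already present; 1 new (A)
  "GGTAT" → prefix "GGTAT" already present; 0 new (none)
Total nodes = 5 + 6 + 1 + 5 + 3 + 2 + 3 + 3 + 2 + 2 + 5 + 2 + 1 + 0 = 40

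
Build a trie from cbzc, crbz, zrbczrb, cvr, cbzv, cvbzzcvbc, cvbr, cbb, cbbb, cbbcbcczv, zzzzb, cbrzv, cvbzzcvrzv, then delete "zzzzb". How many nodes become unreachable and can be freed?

Walk "zzzzb" from the leaf back toward the root, removing each node that no remaining word uses.
The suffix "zzzb" (4 nodes) is used only by "zzzzb"; the node for "z" still has the child "r", so pruning stops there.
Nodes removed: 4

4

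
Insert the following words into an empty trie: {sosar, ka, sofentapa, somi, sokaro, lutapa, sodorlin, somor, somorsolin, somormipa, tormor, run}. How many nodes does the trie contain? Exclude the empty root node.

Trace insertions, counting only characters that open a new branch:
  "sosar" → 5 new (s, o, s, a, r)
  "ka" → 2 new (k, a)
  "sofentapa" → prefix "so" already present; 7 new (f, e, n, t, a, p, a)
  "somi" → prefix "so" already present; 2 new (m, i)
  "sokaro" → prefix "so" already present; 4 new (k, a, r, o)
  "lutapa" → 6 new (l, u, t, a, p, a)
  "sodorlin" → prefix "so" already present; 6 new (d, o, r, l, i, n)
  "somor" → prefix "som" already present; 2 new (o, r)
  "somorsolin" → prefix "somor" already present; 5 new (s, o, l, i, n)
  "somormipa" → prefix "somor" already present; 4 new (m, i, p, a)
  "tormor" → 6 new (t, o, r, m, o, r)
  "run" → 3 new (r, u, n)
Total nodes = 5 + 2 + 7 + 2 + 4 + 6 + 6 + 2 + 5 + 4 + 6 + 3 = 52

52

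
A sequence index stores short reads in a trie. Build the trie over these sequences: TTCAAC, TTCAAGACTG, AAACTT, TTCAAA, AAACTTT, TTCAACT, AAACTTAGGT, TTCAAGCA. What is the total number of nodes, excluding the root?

26

Trie structure (* marks end of a word):
(root)
├─ A
│  └─ A
│     └─ A
│        └─ C
│           └─ T
│              └─ T *
│                 ├─ A
│                 │  └─ G
│                 │     └─ G
│                 │        └─ T *
│                 └─ T *
└─ T
   └─ T
      └─ C
         └─ A
            └─ A
               ├─ A *
               ├─ C *
               │  └─ T *
               └─ G
                  ├─ A
                  │  └─ C
                  │     └─ T
                  │        └─ G *
                  └─ C
                     └─ A *
Counting every labelled node above: 26.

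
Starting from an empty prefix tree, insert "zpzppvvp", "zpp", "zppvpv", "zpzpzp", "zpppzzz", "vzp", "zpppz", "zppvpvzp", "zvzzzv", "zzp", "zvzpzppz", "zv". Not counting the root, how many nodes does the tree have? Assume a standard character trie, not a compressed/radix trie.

35

For each word, the new-node count is its length minus the longest prefix already in the trie:
  "zpzppvvp" → 8 new (z, p, z, p, p, v, v, p)
  "zpp" → prefix "zp" already present; 1 new (p)
  "zppvpv" → prefix "zpp" already present; 3 new (v, p, v)
  "zpzpzp" → prefix "zpzp" already present; 2 new (z, p)
  "zpppzzz" → prefix "zpp" already present; 4 new (p, z, z, z)
  "vzp" → 3 new (v, z, p)
  "zpppz" → prefix "zpppz" already present; 0 new (none)
  "zppvpvzp" → prefix "zppvpv" already present; 2 new (z, p)
  "zvzzzv" → prefix "z" already present; 5 new (v, z, z, z, v)
  "zzp" → prefix "z" already present; 2 new (z, p)
  "zvzpzppz" → prefix "zvz" already present; 5 new (p, z, p, p, z)
  "zv" → prefix "zv" already present; 0 new (none)
Total nodes = 8 + 1 + 3 + 2 + 4 + 3 + 0 + 2 + 5 + 2 + 5 + 0 = 35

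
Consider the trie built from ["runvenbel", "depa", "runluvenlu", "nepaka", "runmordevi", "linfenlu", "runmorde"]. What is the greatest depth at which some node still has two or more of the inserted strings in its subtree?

The deepest shared node is where two words last agree before diverging.
e.g. "runmorde" and "runmordevi" share the prefix "runmorde" of length 8; no pair shares a longer one.
Longest shared-prefix length: 8

8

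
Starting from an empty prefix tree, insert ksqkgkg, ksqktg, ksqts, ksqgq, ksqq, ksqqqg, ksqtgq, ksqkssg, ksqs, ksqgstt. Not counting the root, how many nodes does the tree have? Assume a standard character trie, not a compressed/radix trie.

Trace insertions, counting only characters that open a new branch:
  "ksqkgkg" → 7 new (k, s, q, k, g, k, g)
  "ksqktg" → prefix "ksqk" already present; 2 new (t, g)
  "ksqts" → prefix "ksq" already present; 2 new (t, s)
  "ksqgq" → prefix "ksq" already present; 2 new (g, q)
  "ksqq" → prefix "ksq" already present; 1 new (q)
  "ksqqqg" → prefix "ksqq" already present; 2 new (q, g)
  "ksqtgq" → prefix "ksqt" already present; 2 new (g, q)
  "ksqkssg" → prefix "ksqk" already present; 3 new (s, s, g)
  "ksqs" → prefix "ksq" already present; 1 new (s)
  "ksqgstt" → prefix "ksqg" already present; 3 new (s, t, t)
Total nodes = 7 + 2 + 2 + 2 + 1 + 2 + 2 + 3 + 1 + 3 = 25

25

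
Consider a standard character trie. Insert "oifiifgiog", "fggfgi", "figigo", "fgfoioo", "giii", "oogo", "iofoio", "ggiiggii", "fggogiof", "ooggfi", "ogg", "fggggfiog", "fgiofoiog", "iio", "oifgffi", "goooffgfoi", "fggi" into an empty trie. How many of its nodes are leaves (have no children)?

17

Leaves are exactly the stored words that no other stored word extends.
Those words: "fgfoioo", "fggfgi", "fggggfiog", "fggi", "fggogiof", "fgiofoiog", "figigo", "ggiiggii", "giii", "goooffgfoi", "iio", "iofoio", "ogg", "oifgffi", "oifiifgiog", "ooggfi", "oogo"
Leaf count: 17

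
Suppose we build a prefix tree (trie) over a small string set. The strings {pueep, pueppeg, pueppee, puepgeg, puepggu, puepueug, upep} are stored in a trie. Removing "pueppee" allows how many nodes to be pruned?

A node on "pueppee"'s path can go only if nothing else ends at it or branches off below it.
The suffix "e" (1 node) is used only by "pueppee"; the node for "pueppe" still has the child "g", so pruning stops there.
Nodes removed: 1

1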